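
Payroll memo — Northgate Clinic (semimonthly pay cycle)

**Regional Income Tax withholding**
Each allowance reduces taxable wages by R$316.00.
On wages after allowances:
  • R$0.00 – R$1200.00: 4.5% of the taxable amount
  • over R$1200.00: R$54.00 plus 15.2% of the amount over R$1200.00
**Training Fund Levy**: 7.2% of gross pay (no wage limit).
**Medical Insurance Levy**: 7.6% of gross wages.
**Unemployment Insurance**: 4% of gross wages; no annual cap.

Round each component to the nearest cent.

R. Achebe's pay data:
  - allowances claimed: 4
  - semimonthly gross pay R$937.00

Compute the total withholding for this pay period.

R$176.15

Regional Income Tax: taxable = R$937.00 − 4×R$316.00 = R$-327.00
  Taxable ≤ 0 → R$0.00
Training Fund Levy: 7.2% × R$937.00 = R$67.46
Medical Insurance Levy: 7.6% × R$937.00 = R$71.21
Unemployment Insurance: 4% × R$937.00 = R$37.48
Total: R$0.00 + R$67.46 + R$71.21 + R$37.48 = R$176.15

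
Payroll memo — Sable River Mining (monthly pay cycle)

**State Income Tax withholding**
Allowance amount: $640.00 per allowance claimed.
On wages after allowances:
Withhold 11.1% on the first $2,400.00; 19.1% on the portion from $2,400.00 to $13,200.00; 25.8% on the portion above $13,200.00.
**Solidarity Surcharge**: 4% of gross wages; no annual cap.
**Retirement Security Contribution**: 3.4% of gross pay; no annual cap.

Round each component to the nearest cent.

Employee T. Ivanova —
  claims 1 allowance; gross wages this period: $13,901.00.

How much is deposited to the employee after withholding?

State Income Tax: taxable = $13,901.00 − 1×$640.00 = $13,261.00
  $2,329.20 + 25.8% × ($13,261.00 − $13,200.00) = $2,329.20 + 25.8% × $61.00 = $2,344.94
Solidarity Surcharge: 4% × $13,901.00 = $556.04
Retirement Security Contribution: 3.4% × $13,901.00 = $472.63
Total withheld: $2,344.94 + $556.04 + $472.63 = $3,373.61
Net pay: $13,901.00 − $3,373.61 = $10,527.39

$10,527.39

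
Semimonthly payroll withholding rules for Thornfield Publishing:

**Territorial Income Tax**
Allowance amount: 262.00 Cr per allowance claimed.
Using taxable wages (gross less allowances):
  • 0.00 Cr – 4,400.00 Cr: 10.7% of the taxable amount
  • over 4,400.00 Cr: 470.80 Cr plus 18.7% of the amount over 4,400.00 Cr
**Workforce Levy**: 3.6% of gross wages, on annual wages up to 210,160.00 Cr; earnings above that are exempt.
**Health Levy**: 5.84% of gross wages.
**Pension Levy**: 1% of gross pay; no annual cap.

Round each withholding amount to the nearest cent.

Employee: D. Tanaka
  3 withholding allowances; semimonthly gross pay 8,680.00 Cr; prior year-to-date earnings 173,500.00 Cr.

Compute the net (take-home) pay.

Territorial Income Tax: taxable = 8,680.00 Cr − 3×262.00 Cr = 7,894.00 Cr
  470.80 Cr + 18.7% × (7,894.00 Cr − 4,400.00 Cr) = 470.80 Cr + 18.7% × 3,494.00 Cr = 1,124.18 Cr
Workforce Levy: 3.6% × 8,680.00 Cr = 312.48 Cr
Health Levy: 5.84% × 8,680.00 Cr = 506.91 Cr
Pension Levy: 1% × 8,680.00 Cr = 86.80 Cr
Total withheld: 1,124.18 Cr + 312.48 Cr + 506.91 Cr + 86.80 Cr = 2,030.37 Cr
Net pay: 8,680.00 Cr − 2,030.37 Cr = 6,649.63 Cr

6,649.63 Cr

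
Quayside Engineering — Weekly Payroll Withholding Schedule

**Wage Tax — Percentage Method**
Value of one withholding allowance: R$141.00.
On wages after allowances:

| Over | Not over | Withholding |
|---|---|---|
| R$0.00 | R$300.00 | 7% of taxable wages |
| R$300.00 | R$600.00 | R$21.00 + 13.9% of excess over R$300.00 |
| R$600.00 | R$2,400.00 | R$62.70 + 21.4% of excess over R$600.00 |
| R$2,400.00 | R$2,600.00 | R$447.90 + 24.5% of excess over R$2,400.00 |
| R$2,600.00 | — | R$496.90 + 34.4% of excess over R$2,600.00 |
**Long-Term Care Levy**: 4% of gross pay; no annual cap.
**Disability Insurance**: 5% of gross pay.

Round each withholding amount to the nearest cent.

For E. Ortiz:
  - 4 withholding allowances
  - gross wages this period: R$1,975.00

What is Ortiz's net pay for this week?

R$1,561.00

Wage Tax: taxable = R$1,975.00 − 4×R$141.00 = R$1,411.00
  R$62.70 + 21.4% × (R$1,411.00 − R$600.00) = R$62.70 + 21.4% × R$811.00 = R$236.25
Long-Term Care Levy: 4% × R$1,975.00 = R$79.00
Disability Insurance: 5% × R$1,975.00 = R$98.75
Total withheld: R$236.25 + R$79.00 + R$98.75 = R$414.00
Net pay: R$1,975.00 − R$414.00 = R$1,561.00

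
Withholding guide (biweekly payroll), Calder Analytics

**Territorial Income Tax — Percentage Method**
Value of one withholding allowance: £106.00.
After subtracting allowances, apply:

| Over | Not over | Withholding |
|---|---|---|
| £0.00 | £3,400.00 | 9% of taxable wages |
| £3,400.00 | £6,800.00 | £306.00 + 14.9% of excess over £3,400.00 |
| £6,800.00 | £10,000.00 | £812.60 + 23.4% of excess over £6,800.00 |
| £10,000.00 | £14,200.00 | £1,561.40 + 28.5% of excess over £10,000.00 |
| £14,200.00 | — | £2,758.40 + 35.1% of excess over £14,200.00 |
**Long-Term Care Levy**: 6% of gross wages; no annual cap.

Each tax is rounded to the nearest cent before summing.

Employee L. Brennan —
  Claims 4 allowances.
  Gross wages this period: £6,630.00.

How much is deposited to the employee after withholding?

£5,508.11

Territorial Income Tax: taxable = £6,630.00 − 4×£106.00 = £6,206.00
  £306.00 + 14.9% × (£6,206.00 − £3,400.00) = £306.00 + 14.9% × £2,806.00 = £724.09
Long-Term Care Levy: 6% × £6,630.00 = £397.80
Total withheld: £724.09 + £397.80 = £1,121.89
Net pay: £6,630.00 − £1,121.89 = £5,508.11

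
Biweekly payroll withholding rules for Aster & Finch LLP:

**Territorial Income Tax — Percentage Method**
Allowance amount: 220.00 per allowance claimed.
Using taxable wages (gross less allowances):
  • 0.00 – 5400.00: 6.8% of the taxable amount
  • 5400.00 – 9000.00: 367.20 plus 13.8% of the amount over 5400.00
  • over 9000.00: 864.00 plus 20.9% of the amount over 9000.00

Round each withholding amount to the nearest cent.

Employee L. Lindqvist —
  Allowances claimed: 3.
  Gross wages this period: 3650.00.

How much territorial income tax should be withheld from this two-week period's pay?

203.32

Territorial Income Tax: taxable = 3650.00 − 3×220.00 = 2990.00
  6.8% × 2990.00 = 203.32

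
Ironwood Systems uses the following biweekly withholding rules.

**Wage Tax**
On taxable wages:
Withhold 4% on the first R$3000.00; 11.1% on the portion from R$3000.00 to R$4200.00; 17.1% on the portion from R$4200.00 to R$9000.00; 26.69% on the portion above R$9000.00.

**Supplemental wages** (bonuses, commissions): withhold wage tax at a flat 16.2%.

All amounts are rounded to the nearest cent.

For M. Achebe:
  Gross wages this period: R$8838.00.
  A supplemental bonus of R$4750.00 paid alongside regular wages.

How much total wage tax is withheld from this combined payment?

Wage Tax: taxable = R$8838.00
  R$253.20 + 17.1% × (R$8838.00 − R$4200.00) = R$253.20 + 17.1% × R$4638.00 = R$1046.30
Supplemental (16.2% flat on bonus): 16.2% × R$4750.00 = R$769.50
Total wage tax: R$1046.30 + R$769.50 = R$1815.80

R$1815.80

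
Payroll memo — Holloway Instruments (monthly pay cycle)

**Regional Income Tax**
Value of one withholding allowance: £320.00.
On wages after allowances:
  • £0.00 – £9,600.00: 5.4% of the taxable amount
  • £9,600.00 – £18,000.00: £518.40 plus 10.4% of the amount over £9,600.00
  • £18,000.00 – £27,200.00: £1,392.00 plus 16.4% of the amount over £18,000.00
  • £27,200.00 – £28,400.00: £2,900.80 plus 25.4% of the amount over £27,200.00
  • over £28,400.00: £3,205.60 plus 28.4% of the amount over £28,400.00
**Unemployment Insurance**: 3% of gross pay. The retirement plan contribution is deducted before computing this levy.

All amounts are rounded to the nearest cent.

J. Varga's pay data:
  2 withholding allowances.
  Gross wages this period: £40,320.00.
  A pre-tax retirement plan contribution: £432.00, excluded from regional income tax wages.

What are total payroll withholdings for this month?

£7,483.07

Regional Income Tax: taxable = £40,320.00 − £432.00 − 2×£320.00 = £39,248.00
  £3,205.60 + 28.4% × (£39,248.00 − £28,400.00) = £3,205.60 + 28.4% × £10,848.00 = £6,286.43
Unemployment Insurance: 3% × £39,888.00 = £1,196.64
Total: £6,286.43 + £1,196.64 = £7,483.07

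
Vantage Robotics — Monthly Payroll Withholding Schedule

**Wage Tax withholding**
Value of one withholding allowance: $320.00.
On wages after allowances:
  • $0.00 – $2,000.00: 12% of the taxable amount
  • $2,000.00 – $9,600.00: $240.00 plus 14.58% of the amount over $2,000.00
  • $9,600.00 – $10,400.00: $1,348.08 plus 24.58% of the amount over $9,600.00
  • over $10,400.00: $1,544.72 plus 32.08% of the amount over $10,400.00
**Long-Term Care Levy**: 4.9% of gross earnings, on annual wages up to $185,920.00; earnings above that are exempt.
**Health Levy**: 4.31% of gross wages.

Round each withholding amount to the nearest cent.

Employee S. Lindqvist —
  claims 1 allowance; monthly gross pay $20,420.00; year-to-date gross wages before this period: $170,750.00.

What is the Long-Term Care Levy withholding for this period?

Long-Term Care Levy: cap $185,920.00 − YTD $170,750.00 = $15,170.00 subject; 4.9% × $15,170.00 = $743.33

$743.33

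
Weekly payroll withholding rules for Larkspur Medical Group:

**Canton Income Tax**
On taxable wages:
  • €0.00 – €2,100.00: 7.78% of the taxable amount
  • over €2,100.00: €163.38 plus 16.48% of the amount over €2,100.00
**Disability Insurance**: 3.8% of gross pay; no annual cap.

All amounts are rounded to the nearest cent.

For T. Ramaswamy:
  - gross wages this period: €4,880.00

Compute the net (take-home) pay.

€4,073.04

Canton Income Tax: taxable = €4,880.00
  €163.38 + 16.48% × (€4,880.00 − €2,100.00) = €163.38 + 16.48% × €2,780.00 = €621.52
Disability Insurance: 3.8% × €4,880.00 = €185.44
Total withheld: €621.52 + €185.44 = €806.96
Net pay: €4,880.00 − €806.96 = €4,073.04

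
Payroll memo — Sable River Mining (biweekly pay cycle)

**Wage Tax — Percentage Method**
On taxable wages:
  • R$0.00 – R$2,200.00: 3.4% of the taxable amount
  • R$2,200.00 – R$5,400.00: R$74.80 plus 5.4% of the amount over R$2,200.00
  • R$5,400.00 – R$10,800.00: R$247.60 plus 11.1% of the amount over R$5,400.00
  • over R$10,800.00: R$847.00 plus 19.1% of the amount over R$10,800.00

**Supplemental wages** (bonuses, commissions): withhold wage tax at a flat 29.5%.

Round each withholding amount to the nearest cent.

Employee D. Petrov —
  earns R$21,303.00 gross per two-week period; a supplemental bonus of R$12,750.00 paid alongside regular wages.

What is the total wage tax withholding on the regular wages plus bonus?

R$6,614.32

Wage Tax: taxable = R$21,303.00
  R$847.00 + 19.1% × (R$21,303.00 − R$10,800.00) = R$847.00 + 19.1% × R$10,503.00 = R$2,853.07
Supplemental (29.5% flat on bonus): 29.5% × R$12,750.00 = R$3,761.25
Total wage tax: R$2,853.07 + R$3,761.25 = R$6,614.32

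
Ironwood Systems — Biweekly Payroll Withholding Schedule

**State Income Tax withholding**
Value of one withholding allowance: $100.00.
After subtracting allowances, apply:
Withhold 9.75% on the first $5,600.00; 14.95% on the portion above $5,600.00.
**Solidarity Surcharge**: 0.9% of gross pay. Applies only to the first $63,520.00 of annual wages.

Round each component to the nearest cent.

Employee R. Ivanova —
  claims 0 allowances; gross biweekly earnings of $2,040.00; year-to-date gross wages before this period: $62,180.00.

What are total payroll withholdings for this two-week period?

State Income Tax: taxable = $2,040.00
  9.75% × $2,040.00 = $198.90
Solidarity Surcharge: cap $63,520.00 − YTD $62,180.00 = $1,340.00 subject; 0.9% × $1,340.00 = $12.06
Total: $198.90 + $12.06 = $210.96

$210.96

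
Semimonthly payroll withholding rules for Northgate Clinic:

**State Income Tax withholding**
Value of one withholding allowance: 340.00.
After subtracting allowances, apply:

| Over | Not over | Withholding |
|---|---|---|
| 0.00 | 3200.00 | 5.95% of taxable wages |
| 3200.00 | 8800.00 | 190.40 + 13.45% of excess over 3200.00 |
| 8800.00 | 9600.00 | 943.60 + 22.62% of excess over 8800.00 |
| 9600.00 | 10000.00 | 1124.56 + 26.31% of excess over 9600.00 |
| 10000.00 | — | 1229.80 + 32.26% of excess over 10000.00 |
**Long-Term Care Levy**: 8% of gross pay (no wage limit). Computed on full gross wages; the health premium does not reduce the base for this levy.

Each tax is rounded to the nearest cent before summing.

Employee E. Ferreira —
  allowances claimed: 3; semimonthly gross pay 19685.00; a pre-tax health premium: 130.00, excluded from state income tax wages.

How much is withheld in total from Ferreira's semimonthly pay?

State Income Tax: taxable = 19685.00 − 130.00 − 3×340.00 = 18535.00
  1229.80 + 32.26% × (18535.00 − 10000.00) = 1229.80 + 32.26% × 8535.00 = 3983.19
Long-Term Care Levy: 8% × 19685.00 = 1574.80
Total: 3983.19 + 1574.80 = 5557.99

5557.99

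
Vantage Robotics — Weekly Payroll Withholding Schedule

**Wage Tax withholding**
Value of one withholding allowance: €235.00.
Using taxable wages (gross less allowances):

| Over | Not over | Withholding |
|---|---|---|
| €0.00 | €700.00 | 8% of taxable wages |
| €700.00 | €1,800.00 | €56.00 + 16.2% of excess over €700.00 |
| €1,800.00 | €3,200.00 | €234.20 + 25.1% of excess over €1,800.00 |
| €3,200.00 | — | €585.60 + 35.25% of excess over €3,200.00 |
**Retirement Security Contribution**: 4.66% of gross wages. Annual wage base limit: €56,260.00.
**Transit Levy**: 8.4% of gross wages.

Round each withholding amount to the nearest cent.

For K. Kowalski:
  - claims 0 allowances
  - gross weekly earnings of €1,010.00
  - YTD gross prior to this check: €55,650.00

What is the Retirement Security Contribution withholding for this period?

€28.43

Retirement Security Contribution: cap €56,260.00 − YTD €55,650.00 = €610.00 subject; 4.66% × €610.00 = €28.43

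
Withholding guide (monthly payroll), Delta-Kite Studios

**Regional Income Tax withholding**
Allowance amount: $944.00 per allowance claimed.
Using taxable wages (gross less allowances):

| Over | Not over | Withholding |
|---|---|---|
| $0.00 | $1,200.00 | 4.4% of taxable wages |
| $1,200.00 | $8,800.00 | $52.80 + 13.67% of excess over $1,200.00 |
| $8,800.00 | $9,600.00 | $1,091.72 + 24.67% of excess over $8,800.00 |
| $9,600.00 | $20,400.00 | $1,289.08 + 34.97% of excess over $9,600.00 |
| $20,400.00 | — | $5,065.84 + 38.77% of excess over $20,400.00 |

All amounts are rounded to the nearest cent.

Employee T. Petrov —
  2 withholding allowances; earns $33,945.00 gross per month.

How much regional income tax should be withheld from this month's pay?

Regional Income Tax: taxable = $33,945.00 − 2×$944.00 = $32,057.00
  $5,065.84 + 38.77% × ($32,057.00 − $20,400.00) = $5,065.84 + 38.77% × $11,657.00 = $9,585.26

$9,585.26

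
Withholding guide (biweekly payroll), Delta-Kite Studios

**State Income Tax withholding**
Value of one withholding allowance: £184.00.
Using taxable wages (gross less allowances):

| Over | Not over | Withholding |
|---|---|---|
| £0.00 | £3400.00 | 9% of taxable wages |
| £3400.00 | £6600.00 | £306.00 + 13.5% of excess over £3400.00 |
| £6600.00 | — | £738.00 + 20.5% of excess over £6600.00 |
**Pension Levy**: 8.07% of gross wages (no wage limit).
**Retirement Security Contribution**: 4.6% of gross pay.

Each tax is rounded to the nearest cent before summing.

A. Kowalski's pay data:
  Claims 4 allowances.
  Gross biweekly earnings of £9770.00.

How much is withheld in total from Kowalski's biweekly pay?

£2474.83

State Income Tax: taxable = £9770.00 − 4×£184.00 = £9034.00
  £738.00 + 20.5% × (£9034.00 − £6600.00) = £738.00 + 20.5% × £2434.00 = £1236.97
Pension Levy: 8.07% × £9770.00 = £788.44
Retirement Security Contribution: 4.6% × £9770.00 = £449.42
Total: £1236.97 + £788.44 + £449.42 = £2474.83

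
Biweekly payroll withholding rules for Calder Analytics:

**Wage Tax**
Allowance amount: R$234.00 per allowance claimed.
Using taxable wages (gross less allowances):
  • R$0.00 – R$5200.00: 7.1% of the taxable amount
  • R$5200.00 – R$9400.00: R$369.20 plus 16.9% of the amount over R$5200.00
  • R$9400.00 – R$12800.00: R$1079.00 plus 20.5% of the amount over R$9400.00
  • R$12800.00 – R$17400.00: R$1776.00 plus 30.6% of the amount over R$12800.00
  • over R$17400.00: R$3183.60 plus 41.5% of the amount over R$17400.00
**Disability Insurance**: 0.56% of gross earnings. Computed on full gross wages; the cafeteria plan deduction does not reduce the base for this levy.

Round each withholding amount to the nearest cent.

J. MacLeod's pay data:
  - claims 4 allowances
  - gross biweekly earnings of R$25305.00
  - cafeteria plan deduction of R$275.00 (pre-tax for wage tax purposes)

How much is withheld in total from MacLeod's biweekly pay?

Wage Tax: taxable = R$25305.00 − R$275.00 − 4×R$234.00 = R$24094.00
  R$3183.60 + 41.5% × (R$24094.00 − R$17400.00) = R$3183.60 + 41.5% × R$6694.00 = R$5961.61
Disability Insurance: 0.56% × R$25305.00 = R$141.71
Total: R$5961.61 + R$141.71 = R$6103.32

R$6103.32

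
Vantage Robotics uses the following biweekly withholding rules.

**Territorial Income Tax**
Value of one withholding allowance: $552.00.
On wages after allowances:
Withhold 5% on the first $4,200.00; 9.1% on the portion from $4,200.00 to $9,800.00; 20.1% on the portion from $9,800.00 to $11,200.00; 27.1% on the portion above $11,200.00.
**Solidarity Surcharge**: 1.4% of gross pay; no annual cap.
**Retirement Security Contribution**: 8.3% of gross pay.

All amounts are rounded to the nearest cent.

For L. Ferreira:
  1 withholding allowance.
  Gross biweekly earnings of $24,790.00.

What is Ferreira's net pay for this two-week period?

Territorial Income Tax: taxable = $24,790.00 − 1×$552.00 = $24,238.00
  $1,001.00 + 27.1% × ($24,238.00 − $11,200.00) = $1,001.00 + 27.1% × $13,038.00 = $4,534.30
Solidarity Surcharge: 1.4% × $24,790.00 = $347.06
Retirement Security Contribution: 8.3% × $24,790.00 = $2,057.57
Total withheld: $4,534.30 + $347.06 + $2,057.57 = $6,938.93
Net pay: $24,790.00 − $6,938.93 = $17,851.07

$17,851.07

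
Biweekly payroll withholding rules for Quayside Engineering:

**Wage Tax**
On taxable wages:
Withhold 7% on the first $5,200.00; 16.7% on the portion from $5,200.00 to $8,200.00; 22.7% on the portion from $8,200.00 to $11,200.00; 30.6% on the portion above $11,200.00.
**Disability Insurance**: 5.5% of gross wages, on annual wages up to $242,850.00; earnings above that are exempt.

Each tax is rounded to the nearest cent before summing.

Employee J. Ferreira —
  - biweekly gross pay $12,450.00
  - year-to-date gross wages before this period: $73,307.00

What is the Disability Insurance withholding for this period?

Disability Insurance: 5.5% × $12,450.00 = $684.75

$684.75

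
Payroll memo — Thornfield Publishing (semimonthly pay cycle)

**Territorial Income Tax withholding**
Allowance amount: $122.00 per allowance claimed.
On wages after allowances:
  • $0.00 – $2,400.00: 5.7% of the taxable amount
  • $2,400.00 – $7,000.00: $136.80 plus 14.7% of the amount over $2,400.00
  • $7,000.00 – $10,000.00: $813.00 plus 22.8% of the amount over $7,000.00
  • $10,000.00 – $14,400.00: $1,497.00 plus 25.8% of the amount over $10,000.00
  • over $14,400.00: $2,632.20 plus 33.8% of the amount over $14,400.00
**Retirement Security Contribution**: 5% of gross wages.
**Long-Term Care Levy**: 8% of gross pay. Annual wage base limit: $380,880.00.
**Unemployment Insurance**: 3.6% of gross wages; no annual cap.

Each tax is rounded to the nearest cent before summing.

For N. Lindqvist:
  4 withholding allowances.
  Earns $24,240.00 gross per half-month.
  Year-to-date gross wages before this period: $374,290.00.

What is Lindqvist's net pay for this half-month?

Territorial Income Tax: taxable = $24,240.00 − 4×$122.00 = $23,752.00
  $2,632.20 + 33.8% × ($23,752.00 − $14,400.00) = $2,632.20 + 33.8% × $9,352.00 = $5,793.18
Retirement Security Contribution: 5% × $24,240.00 = $1,212.00
Long-Term Care Levy: cap $380,880.00 − YTD $374,290.00 = $6,590.00 subject; 8% × $6,590.00 = $527.20
Unemployment Insurance: 3.6% × $24,240.00 = $872.64
Total withheld: $5,793.18 + $1,212.00 + $527.20 + $872.64 = $8,405.02
Net pay: $24,240.00 − $8,405.02 = $15,834.98

$15,834.98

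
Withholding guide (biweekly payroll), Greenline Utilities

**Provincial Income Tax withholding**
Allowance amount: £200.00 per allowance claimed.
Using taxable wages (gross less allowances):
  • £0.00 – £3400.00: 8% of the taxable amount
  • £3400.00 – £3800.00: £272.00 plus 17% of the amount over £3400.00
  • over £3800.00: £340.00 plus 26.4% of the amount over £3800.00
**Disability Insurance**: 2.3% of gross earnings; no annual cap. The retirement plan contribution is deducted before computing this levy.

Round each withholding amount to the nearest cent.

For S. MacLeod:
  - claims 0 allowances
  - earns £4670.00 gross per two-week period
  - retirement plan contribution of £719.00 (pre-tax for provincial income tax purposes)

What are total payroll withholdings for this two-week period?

Provincial Income Tax: taxable = £4670.00 − £719.00 = £3951.00
  £340.00 + 26.4% × (£3951.00 − £3800.00) = £340.00 + 26.4% × £151.00 = £379.86
Disability Insurance: 2.3% × £3951.00 = £90.87
Total: £379.86 + £90.87 = £470.73

£470.73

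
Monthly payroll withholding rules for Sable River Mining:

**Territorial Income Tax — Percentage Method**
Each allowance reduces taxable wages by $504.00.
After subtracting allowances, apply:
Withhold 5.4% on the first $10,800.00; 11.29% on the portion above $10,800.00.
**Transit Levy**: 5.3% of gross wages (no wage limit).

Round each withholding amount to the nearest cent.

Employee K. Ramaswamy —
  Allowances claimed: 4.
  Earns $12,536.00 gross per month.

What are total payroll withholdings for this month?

Territorial Income Tax: taxable = $12,536.00 − 4×$504.00 = $10,520.00
  5.4% × $10,520.00 = $568.08
Transit Levy: 5.3% × $12,536.00 = $664.41
Total: $568.08 + $664.41 = $1,232.49

$1,232.49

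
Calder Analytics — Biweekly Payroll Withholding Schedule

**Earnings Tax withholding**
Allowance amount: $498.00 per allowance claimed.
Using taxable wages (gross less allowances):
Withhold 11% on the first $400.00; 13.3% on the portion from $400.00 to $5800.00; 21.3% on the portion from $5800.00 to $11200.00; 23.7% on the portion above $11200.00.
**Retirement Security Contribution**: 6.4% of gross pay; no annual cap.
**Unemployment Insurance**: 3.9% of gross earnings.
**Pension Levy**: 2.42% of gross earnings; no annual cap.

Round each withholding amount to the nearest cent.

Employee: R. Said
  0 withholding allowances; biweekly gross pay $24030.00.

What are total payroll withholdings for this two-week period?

Earnings Tax: taxable = $24030.00
  $1912.40 + 23.7% × ($24030.00 − $11200.00) = $1912.40 + 23.7% × $12830.00 = $4953.11
Retirement Security Contribution: 6.4% × $24030.00 = $1537.92
Unemployment Insurance: 3.9% × $24030.00 = $937.17
Pension Levy: 2.42% × $24030.00 = $581.53
Total: $4953.11 + $1537.92 + $937.17 + $581.53 = $8009.73

$8009.73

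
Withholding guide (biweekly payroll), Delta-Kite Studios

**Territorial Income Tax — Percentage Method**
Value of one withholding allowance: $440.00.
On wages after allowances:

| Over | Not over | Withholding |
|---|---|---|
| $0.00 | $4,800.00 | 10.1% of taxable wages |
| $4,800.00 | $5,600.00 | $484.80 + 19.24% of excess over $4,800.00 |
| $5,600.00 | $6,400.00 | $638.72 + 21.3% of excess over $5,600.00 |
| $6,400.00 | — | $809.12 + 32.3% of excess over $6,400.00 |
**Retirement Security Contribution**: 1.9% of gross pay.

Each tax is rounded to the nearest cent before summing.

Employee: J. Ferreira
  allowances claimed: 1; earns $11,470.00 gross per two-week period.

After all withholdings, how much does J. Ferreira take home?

Territorial Income Tax: taxable = $11,470.00 − 1×$440.00 = $11,030.00
  $809.12 + 32.3% × ($11,030.00 − $6,400.00) = $809.12 + 32.3% × $4,630.00 = $2,304.61
Retirement Security Contribution: 1.9% × $11,470.00 = $217.93
Total withheld: $2,304.61 + $217.93 = $2,522.54
Net pay: $11,470.00 − $2,522.54 = $8,947.46

$8,947.46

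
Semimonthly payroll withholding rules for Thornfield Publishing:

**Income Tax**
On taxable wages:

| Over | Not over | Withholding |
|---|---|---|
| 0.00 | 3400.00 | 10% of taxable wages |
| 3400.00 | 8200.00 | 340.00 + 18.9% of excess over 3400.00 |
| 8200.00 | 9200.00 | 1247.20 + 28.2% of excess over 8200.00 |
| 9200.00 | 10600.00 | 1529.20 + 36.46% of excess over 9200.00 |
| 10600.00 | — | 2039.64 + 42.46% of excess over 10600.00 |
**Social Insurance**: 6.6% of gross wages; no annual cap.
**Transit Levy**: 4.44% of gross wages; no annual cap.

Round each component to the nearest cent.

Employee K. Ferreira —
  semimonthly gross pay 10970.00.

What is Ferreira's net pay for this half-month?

7562.17

Income Tax: taxable = 10970.00
  2039.64 + 42.46% × (10970.00 − 10600.00) = 2039.64 + 42.46% × 370.00 = 2196.74
Social Insurance: 6.6% × 10970.00 = 724.02
Transit Levy: 4.44% × 10970.00 = 487.07
Total withheld: 2196.74 + 724.02 + 487.07 = 3407.83
Net pay: 10970.00 − 3407.83 = 7562.17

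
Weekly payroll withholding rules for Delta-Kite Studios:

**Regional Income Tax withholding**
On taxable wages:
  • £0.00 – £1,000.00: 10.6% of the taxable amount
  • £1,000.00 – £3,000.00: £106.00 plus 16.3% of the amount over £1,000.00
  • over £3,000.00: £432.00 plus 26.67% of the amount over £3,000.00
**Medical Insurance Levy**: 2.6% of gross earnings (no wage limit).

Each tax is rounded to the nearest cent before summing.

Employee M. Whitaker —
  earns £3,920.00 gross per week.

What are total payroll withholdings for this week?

Regional Income Tax: taxable = £3,920.00
  £432.00 + 26.67% × (£3,920.00 − £3,000.00) = £432.00 + 26.67% × £920.00 = £677.36
Medical Insurance Levy: 2.6% × £3,920.00 = £101.92
Total: £677.36 + £101.92 = £779.28

£779.28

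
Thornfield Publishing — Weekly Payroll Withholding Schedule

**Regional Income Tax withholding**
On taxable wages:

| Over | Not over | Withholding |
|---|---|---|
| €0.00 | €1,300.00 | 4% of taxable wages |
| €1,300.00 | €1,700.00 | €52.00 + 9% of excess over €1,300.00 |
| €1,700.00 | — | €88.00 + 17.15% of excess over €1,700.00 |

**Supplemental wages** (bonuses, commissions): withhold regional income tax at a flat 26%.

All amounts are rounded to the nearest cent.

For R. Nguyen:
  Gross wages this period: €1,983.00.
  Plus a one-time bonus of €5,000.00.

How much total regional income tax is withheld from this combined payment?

Regional Income Tax: taxable = €1,983.00
  €88.00 + 17.15% × (€1,983.00 − €1,700.00) = €88.00 + 17.15% × €283.00 = €136.53
Supplemental (26% flat on bonus): 26% × €5,000.00 = €1,300.00
Total regional income tax: €136.53 + €1,300.00 = €1,436.53

€1,436.53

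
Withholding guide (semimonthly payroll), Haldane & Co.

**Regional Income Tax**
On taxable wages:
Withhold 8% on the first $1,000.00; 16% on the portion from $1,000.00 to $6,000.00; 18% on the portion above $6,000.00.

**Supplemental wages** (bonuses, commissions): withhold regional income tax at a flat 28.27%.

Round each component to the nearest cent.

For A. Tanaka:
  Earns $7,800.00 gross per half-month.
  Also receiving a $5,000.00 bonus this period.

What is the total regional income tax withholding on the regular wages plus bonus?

Regional Income Tax: taxable = $7,800.00
  $880.00 + 18% × ($7,800.00 − $6,000.00) = $880.00 + 18% × $1,800.00 = $1,204.00
Supplemental (28.27% flat on bonus): 28.27% × $5,000.00 = $1,413.50
Total regional income tax: $1,204.00 + $1,413.50 = $2,617.50

$2,617.50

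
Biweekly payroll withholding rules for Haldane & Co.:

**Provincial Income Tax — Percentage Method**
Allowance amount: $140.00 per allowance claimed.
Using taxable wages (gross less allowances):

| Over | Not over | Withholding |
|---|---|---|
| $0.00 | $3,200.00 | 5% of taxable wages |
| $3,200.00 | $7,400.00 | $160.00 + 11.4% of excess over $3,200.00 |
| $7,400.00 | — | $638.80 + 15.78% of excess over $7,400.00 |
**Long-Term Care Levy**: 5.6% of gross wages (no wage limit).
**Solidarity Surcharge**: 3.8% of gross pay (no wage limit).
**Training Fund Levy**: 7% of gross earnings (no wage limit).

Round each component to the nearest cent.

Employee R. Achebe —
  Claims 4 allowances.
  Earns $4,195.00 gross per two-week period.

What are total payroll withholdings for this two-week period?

Provincial Income Tax: taxable = $4,195.00 − 4×$140.00 = $3,635.00
  $160.00 + 11.4% × ($3,635.00 − $3,200.00) = $160.00 + 11.4% × $435.00 = $209.59
Long-Term Care Levy: 5.6% × $4,195.00 = $234.92
Solidarity Surcharge: 3.8% × $4,195.00 = $159.41
Training Fund Levy: 7% × $4,195.00 = $293.65
Total: $209.59 + $234.92 + $159.41 + $293.65 = $897.57

$897.57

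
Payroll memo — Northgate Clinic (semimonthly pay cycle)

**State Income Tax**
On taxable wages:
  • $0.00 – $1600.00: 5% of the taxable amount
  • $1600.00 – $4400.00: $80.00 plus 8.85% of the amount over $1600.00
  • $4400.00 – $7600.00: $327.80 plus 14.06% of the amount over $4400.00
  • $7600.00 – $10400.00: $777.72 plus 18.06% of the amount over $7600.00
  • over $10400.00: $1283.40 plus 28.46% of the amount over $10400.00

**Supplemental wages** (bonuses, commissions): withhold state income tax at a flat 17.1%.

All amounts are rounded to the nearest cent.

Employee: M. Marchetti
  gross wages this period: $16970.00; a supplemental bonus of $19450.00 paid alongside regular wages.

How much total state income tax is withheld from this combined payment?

$6479.17

State Income Tax: taxable = $16970.00
  $1283.40 + 28.46% × ($16970.00 − $10400.00) = $1283.40 + 28.46% × $6570.00 = $3153.22
Supplemental (17.1% flat on bonus): 17.1% × $19450.00 = $3325.95
Total state income tax: $3153.22 + $3325.95 = $6479.17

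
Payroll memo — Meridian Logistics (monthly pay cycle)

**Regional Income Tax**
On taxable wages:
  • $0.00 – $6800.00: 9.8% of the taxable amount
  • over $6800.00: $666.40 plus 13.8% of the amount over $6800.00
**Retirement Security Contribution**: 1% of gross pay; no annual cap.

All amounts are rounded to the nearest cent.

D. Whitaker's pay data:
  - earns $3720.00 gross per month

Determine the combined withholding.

$401.76

Regional Income Tax: taxable = $3720.00
  9.8% × $3720.00 = $364.56
Retirement Security Contribution: 1% × $3720.00 = $37.20
Total: $364.56 + $37.20 = $401.76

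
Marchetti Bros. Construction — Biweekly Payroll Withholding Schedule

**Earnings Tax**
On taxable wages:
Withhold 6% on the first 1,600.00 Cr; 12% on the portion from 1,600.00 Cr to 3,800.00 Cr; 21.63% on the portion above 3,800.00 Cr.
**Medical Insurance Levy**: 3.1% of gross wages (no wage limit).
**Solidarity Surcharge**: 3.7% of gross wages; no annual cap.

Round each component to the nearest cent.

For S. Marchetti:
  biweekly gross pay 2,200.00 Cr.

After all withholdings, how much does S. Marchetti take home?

Earnings Tax: taxable = 2,200.00 Cr
  96.00 Cr + 12% × (2,200.00 Cr − 1,600.00 Cr) = 96.00 Cr + 12% × 600.00 Cr = 168.00 Cr
Medical Insurance Levy: 3.1% × 2,200.00 Cr = 68.20 Cr
Solidarity Surcharge: 3.7% × 2,200.00 Cr = 81.40 Cr
Total withheld: 168.00 Cr + 68.20 Cr + 81.40 Cr = 317.60 Cr
Net pay: 2,200.00 Cr − 317.60 Cr = 1,882.40 Cr

1,882.40 Cr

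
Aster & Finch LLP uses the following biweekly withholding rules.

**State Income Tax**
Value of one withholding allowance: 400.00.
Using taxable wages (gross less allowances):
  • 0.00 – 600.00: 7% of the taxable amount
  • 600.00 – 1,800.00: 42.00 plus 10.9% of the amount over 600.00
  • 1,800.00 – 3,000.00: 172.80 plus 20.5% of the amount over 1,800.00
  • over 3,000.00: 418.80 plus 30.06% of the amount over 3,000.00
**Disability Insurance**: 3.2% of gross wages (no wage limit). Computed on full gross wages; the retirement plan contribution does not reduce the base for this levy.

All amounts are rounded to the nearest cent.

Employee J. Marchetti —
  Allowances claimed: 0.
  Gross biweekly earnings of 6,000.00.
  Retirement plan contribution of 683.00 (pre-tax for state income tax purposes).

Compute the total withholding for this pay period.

State Income Tax: taxable = 6,000.00 − 683.00 = 5,317.00
  418.80 + 30.06% × (5,317.00 − 3,000.00) = 418.80 + 30.06% × 2,317.00 = 1,115.29
Disability Insurance: 3.2% × 6,000.00 = 192.00
Total: 1,115.29 + 192.00 = 1,307.29

1,307.29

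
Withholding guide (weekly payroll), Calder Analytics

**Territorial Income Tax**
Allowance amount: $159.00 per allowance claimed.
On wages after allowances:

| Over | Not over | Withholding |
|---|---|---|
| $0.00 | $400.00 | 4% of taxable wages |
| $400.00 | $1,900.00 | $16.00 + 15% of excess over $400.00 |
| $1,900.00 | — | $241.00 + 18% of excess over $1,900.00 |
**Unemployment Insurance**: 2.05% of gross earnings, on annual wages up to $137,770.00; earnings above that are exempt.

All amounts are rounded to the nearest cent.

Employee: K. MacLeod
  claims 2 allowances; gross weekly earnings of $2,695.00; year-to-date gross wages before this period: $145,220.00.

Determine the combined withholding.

$326.86

Territorial Income Tax: taxable = $2,695.00 − 2×$159.00 = $2,377.00
  $241.00 + 18% × ($2,377.00 − $1,900.00) = $241.00 + 18% × $477.00 = $326.86
Unemployment Insurance: YTD $145,220.00 ≥ cap $137,770.00 → $0.00
Total: $326.86 + $0.00 = $326.86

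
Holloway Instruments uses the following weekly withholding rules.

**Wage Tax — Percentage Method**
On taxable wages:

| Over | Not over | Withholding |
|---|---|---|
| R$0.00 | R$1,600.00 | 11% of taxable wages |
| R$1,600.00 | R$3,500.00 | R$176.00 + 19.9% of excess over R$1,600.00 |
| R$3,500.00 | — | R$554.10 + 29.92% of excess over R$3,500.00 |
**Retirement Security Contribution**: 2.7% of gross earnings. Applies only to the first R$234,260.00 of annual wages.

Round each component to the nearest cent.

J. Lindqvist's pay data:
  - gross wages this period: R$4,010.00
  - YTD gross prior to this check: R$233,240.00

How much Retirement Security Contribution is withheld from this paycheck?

R$27.54

Retirement Security Contribution: cap R$234,260.00 − YTD R$233,240.00 = R$1,020.00 subject; 2.7% × R$1,020.00 = R$27.54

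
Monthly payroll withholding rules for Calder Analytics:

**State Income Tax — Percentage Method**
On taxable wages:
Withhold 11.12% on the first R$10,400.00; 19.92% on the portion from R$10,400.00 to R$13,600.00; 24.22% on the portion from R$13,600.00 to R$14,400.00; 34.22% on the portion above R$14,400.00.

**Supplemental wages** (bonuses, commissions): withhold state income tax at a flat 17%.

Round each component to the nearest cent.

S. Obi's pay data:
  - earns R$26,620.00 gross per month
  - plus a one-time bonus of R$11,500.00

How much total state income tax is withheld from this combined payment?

State Income Tax: taxable = R$26,620.00
  R$1,987.68 + 34.22% × (R$26,620.00 − R$14,400.00) = R$1,987.68 + 34.22% × R$12,220.00 = R$6,169.36
Supplemental (17% flat on bonus): 17% × R$11,500.00 = R$1,955.00
Total state income tax: R$6,169.36 + R$1,955.00 = R$8,124.36

R$8,124.36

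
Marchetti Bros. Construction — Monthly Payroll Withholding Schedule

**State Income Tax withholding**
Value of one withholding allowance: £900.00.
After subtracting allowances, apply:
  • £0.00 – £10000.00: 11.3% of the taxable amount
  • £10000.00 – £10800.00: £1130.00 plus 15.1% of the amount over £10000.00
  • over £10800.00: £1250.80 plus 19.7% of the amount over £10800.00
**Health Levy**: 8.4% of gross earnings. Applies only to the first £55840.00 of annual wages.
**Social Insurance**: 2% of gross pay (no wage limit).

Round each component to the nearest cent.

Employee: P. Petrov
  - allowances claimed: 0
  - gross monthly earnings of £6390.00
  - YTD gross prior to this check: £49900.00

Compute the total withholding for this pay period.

State Income Tax: taxable = £6390.00
  11.3% × £6390.00 = £722.07
Health Levy: cap £55840.00 − YTD £49900.00 = £5940.00 subject; 8.4% × £5940.00 = £498.96
Social Insurance: 2% × £6390.00 = £127.80
Total: £722.07 + £498.96 + £127.80 = £1348.83

£1348.83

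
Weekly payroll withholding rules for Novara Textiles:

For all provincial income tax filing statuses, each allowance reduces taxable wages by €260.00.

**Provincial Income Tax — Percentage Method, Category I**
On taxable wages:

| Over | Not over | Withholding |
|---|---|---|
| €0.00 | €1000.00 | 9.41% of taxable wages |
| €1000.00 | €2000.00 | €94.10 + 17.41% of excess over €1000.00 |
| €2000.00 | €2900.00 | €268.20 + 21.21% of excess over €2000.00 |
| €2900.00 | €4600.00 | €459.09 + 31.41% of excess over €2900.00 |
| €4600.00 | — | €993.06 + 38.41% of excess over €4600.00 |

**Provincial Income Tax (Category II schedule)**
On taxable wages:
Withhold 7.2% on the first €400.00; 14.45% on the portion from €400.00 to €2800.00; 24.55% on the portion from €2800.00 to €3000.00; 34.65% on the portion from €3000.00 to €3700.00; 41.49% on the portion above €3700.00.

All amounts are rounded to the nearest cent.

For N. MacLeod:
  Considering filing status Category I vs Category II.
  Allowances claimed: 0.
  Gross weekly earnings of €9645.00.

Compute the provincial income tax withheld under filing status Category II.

€3133.83

Provincial Income Tax (Category II): taxable = €9645.00
  €667.25 + 41.49% × (€9645.00 − €3700.00) = €667.25 + 41.49% × €5945.00 = €3133.83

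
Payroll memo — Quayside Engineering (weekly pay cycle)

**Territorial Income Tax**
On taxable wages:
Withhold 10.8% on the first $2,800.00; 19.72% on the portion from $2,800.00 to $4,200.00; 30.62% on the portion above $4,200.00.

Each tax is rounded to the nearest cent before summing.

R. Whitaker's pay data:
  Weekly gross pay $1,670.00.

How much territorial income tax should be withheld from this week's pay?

Territorial Income Tax: taxable = $1,670.00
  10.8% × $1,670.00 = $180.36

$180.36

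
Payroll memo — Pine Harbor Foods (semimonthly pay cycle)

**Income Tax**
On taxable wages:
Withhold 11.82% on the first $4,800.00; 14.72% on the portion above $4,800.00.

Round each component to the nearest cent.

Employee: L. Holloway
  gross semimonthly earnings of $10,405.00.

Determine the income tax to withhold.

$1,392.42

Income Tax: taxable = $10,405.00
  $567.36 + 14.72% × ($10,405.00 − $4,800.00) = $567.36 + 14.72% × $5,605.00 = $1,392.42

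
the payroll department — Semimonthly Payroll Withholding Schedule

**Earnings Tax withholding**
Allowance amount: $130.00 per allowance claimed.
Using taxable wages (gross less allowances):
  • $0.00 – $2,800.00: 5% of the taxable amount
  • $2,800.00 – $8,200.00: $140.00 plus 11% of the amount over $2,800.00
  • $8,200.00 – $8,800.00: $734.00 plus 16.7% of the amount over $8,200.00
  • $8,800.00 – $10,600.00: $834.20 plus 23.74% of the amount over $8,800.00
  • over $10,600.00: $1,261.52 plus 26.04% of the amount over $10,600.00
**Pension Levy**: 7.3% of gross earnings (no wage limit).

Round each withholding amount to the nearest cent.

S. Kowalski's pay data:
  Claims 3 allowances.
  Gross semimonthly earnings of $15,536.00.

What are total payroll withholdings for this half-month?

Earnings Tax: taxable = $15,536.00 − 3×$130.00 = $15,146.00
  $1,261.52 + 26.04% × ($15,146.00 − $10,600.00) = $1,261.52 + 26.04% × $4,546.00 = $2,445.30
Pension Levy: 7.3% × $15,536.00 = $1,134.13
Total: $2,445.30 + $1,134.13 = $3,579.43

$3,579.43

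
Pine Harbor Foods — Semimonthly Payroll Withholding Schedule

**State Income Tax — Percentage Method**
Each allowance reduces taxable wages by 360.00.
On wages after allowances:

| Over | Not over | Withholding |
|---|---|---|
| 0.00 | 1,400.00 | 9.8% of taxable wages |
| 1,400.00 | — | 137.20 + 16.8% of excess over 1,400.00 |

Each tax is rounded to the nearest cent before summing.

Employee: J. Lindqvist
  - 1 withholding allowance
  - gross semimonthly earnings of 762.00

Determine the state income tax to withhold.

State Income Tax: taxable = 762.00 − 1×360.00 = 402.00
  9.8% × 402.00 = 39.40

39.40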